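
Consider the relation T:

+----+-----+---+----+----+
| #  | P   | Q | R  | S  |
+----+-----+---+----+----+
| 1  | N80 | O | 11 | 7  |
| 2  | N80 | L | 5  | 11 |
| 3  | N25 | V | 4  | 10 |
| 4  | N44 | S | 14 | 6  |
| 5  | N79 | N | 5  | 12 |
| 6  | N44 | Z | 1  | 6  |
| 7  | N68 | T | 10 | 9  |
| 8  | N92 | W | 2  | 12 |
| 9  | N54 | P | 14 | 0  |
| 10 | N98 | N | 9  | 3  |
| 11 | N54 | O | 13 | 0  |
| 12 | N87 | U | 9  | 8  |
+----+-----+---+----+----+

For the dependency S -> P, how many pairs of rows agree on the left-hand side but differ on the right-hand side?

1

S=6: all 2 rows agree on P — 0 pairs.
S=12: violating pairs (5,8) — 1 pair.
S=0: all 2 rows agree on P — 0 pairs.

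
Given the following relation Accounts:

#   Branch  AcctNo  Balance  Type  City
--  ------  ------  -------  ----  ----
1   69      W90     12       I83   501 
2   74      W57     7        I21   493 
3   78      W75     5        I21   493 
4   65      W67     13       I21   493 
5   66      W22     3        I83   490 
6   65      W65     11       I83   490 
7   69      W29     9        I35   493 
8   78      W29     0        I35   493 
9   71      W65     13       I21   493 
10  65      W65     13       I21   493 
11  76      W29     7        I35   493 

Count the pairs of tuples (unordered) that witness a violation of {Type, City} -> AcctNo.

10

(Type=I21, City=493): violating pairs (2,3), (2,4), (2,9), (2,10), (3,4), (3,9), (3,10), (4,9), (4,10) — 9 pairs.
(Type=I83, City=490): violating pairs (5,6) — 1 pair.
(Type=I35, City=493): all 3 rows agree on AcctNo — 0 pairs.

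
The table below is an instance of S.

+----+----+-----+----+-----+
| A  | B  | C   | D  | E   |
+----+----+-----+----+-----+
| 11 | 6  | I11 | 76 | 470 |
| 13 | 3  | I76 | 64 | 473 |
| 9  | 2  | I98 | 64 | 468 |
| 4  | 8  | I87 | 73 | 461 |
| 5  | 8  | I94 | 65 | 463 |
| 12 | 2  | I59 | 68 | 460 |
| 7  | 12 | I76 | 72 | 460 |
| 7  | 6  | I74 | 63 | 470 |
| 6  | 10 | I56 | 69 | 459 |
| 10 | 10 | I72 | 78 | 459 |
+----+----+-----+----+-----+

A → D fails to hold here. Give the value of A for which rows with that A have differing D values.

A=11: 1 row → D = 76 ✓
A=13: 1 row → D = 64 ✓
A=9: 1 row → D = 64 ✓
A=4: 1 row → D = 73 ✓
A=5: 1 row → D = 65 ✓
A=12: 1 row → D = 68 ✓
A=7: 2 rows → D takes values {72, 63} — violation
A=6: 1 row → D = 69 ✓
A=10: 1 row → D = 78 ✓
The only A value with inconsistent D is A=7.

7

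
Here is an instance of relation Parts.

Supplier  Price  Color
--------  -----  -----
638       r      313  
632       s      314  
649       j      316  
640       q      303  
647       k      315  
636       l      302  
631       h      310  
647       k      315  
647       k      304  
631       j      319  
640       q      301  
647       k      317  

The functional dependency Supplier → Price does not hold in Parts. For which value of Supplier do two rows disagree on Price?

631

Supplier=638: 1 row → Price = r ✓
Supplier=632: 1 row → Price = s ✓
Supplier=649: 1 row → Price = j ✓
Supplier=640: 2 rows → Price = q, q ✓
Supplier=647: 4 rows → Price = k, k, k, k ✓
Supplier=636: 1 row → Price = l ✓
Supplier=631: 2 rows → Price takes values {h, j} — violation
The only Supplier value with inconsistent Price is Supplier=631.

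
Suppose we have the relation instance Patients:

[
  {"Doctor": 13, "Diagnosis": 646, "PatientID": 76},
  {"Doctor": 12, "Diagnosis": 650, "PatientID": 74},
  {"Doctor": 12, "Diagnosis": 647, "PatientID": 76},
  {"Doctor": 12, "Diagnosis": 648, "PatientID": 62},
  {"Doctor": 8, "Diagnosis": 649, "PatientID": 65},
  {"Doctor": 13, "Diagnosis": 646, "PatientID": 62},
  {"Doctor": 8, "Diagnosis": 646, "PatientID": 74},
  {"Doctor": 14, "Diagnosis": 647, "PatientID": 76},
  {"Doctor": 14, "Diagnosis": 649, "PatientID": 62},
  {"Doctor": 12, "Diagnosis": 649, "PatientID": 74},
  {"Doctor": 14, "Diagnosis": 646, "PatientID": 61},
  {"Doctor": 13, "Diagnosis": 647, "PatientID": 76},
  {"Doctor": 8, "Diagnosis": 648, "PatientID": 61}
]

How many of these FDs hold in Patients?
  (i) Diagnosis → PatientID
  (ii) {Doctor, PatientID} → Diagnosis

(i) Diagnosis → PatientID: Diagnosis=646: 4 rows → PatientID takes values {76, 62, 74, 61} — violation; Diagnosis=648: 2 rows → PatientID takes values {62, 61} — violation; Diagnosis=649: 3 rows → PatientID takes values {65, 62, 74} — violation — fails.
(ii) {Doctor, PatientID} → Diagnosis: (Doctor=13, PatientID=76): 2 rows → Diagnosis takes values {646, 647} — violation; (Doctor=12, PatientID=74): 2 rows → Diagnosis takes values {650, 649} — violation — fails.
None of the 2 dependencies hold.

0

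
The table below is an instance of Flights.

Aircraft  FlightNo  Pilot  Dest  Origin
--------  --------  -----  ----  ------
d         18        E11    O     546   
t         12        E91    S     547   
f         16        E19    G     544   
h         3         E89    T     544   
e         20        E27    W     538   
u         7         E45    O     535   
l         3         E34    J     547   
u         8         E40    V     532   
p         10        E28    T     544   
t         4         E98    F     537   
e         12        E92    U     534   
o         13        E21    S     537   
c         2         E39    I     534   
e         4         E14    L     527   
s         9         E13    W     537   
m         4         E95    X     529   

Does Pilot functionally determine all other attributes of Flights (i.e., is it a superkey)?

All 16 rows have distinct Pilot values, so Pilot → (all attributes) holds and Pilot is a superkey.

Yes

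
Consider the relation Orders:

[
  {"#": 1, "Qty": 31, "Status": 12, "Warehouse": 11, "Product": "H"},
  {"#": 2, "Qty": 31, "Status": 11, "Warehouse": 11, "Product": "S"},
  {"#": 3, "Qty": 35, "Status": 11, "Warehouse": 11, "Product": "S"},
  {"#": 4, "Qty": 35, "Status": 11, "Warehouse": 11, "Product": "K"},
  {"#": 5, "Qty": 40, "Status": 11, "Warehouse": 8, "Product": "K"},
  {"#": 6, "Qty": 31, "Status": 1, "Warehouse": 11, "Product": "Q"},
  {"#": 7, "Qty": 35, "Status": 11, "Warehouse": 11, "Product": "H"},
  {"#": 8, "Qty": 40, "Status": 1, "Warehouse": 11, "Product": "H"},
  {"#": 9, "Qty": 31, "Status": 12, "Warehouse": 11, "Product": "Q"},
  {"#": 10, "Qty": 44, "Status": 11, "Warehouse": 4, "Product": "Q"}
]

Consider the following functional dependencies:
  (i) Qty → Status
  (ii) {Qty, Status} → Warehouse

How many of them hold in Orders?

(i) Qty → Status: Qty=31: rows 1, 2, 6, 9 → Status takes values {12, 11, 1} — violation; Qty=40: rows 5, 8 → Status takes values {11, 1} — violation — fails.
(ii) {Qty, Status} → Warehouse: every LHS value maps to a single RHS value — holds.
1 of the 2 dependencies holds.

1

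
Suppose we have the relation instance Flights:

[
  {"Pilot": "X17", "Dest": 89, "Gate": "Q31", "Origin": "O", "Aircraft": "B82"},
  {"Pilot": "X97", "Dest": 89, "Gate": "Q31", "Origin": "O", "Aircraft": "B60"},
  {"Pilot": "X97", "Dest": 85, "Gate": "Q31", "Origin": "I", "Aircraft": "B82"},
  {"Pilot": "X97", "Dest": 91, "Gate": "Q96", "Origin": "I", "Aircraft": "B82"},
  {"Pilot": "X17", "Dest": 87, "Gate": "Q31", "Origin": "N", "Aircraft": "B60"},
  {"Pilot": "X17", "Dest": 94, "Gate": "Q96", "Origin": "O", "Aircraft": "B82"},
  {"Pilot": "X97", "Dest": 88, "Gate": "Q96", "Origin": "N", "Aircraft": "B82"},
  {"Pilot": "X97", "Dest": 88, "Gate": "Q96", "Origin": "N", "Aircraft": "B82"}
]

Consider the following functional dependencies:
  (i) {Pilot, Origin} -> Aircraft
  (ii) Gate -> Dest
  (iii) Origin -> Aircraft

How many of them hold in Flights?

(i) {Pilot, Origin} -> Aircraft: every LHS value maps to a single RHS value — holds.
(ii) Gate -> Dest: Gate=Q31: 4 rows → Dest takes values {89, 85, 87} — violation; Gate=Q96: 4 rows → Dest takes values {91, 94, 88} — violation — fails.
(iii) Origin -> Aircraft: Origin=O: 3 rows → Aircraft takes values {B82, B60} — violation; Origin=N: 3 rows → Aircraft takes values {B60, B82} — violation — fails.
1 of the 3 dependencies holds.

1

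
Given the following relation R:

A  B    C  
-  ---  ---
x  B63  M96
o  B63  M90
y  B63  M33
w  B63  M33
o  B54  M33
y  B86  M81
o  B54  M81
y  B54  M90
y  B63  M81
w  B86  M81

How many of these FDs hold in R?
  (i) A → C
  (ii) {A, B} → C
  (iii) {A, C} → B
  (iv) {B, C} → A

0

(i) A → C: A=o: 3 rows → C takes values {M90, M33, M81} — violation; A=y: 4 rows → C takes values {M33, M81, M90} — violation; A=w: 2 rows → C takes values {M33, M81} — violation — fails.
(ii) {A, B} → C: (A=y, B=B63): 2 rows → C takes values {M33, M81} — violation; (A=o, B=B54): 2 rows → C takes values {M33, M81} — violation — fails.
(iii) {A, C} → B: (A=y, C=M81): 2 rows → B takes values {B86, B63} — violation — fails.
(iv) {B, C} → A: (B=B63, C=M33): 2 rows → A takes values {y, w} — violation; (B=B86, C=M81): 2 rows → A takes values {y, w} — violation — fails.
None of the 4 dependencies hold.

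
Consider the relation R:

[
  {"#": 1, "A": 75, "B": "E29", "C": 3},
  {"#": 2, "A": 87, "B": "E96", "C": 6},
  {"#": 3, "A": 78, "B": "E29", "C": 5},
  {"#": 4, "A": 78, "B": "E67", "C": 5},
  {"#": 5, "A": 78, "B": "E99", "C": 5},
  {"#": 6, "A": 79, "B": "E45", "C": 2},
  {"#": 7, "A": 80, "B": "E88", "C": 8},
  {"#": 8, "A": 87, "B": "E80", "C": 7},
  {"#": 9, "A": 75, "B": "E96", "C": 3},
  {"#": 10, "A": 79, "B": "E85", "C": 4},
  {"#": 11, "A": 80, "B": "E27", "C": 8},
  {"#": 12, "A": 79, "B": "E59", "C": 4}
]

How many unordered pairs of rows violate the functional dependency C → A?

C=3: all 2 rows agree on A — 0 pairs.
C=5: all 3 rows agree on A — 0 pairs.
C=8: all 2 rows agree on A — 0 pairs.
C=4: all 2 rows agree on A — 0 pairs.

0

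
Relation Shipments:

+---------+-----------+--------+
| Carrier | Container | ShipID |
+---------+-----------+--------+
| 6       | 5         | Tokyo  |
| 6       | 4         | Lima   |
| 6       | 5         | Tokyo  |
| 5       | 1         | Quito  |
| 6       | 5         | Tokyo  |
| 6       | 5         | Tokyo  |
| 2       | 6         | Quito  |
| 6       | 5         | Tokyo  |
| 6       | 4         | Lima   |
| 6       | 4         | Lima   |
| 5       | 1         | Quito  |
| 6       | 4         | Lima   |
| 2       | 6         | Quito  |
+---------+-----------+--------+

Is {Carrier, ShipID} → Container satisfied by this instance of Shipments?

Yes

(Carrier=6, ShipID=Tokyo): 5 rows → Container = 5, 5, 5, 5, 5 ✓
(Carrier=6, ShipID=Lima): 4 rows → Container = 4, 4, 4, 4 ✓
(Carrier=5, ShipID=Quito): 2 rows → Container = 1, 1 ✓
(Carrier=2, ShipID=Quito): 2 rows → Container = 6, 6 ✓
Every {Carrier, ShipID} value is associated with a single Container value, so {Carrier, ShipID} → Container holds.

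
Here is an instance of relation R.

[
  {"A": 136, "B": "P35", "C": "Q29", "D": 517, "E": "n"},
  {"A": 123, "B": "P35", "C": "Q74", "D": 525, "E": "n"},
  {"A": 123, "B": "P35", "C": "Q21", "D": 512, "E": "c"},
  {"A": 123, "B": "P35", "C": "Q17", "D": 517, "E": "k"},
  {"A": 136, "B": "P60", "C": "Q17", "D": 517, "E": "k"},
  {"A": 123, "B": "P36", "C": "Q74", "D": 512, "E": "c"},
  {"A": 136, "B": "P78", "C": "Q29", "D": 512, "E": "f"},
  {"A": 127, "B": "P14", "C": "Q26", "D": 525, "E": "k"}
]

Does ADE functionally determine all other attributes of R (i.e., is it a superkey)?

Two distinct rows share (A=123, D=512, E=c), so ADE does not determine every attribute — not a superkey.

No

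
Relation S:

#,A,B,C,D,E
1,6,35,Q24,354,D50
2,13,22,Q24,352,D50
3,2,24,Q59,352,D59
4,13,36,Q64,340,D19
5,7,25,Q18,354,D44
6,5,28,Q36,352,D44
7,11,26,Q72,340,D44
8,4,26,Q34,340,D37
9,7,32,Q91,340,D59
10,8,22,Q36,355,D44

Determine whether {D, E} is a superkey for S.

All 10 rows have distinct {D, E} values, so {D, E} → (all attributes) holds and {D, E} is a superkey.

Yes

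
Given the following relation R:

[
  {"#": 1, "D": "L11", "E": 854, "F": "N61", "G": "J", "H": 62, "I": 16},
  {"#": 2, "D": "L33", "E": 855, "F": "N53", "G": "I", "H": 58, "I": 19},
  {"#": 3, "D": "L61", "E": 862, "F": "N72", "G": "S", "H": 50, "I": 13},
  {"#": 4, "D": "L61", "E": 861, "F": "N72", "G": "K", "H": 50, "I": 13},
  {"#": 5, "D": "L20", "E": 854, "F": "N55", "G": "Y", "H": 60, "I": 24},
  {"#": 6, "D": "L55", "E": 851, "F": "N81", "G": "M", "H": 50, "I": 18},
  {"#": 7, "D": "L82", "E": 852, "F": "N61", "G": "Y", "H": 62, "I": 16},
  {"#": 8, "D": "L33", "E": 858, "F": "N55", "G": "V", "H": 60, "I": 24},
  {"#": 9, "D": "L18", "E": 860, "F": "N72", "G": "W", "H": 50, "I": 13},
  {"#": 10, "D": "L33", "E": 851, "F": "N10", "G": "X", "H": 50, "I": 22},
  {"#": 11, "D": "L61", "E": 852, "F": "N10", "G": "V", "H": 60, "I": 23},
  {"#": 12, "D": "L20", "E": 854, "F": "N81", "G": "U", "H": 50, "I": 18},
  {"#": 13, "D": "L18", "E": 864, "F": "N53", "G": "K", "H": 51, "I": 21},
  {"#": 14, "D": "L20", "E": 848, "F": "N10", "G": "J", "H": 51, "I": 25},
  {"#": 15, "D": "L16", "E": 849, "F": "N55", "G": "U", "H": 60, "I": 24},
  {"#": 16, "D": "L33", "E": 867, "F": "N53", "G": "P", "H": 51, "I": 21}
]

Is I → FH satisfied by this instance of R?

I=16: rows 1, 7 → {F,H} = (N61, 62), (N61, 62) ✓
I=19: row 2 → {F,H} = (N53, 58) ✓
I=13: rows 3, 4, 9 → {F,H} = (N72, 50), (N72, 50), (N72, 50) ✓
I=24: rows 5, 8, 15 → {F,H} = (N55, 60), (N55, 60), (N55, 60) ✓
I=18: rows 6, 12 → {F,H} = (N81, 50), (N81, 50) ✓
I=22: row 10 → {F,H} = (N10, 50) ✓
I=23: row 11 → {F,H} = (N10, 60) ✓
I=21: rows 13, 16 → {F,H} = (N53, 51), (N53, 51) ✓
I=25: row 14 → {F,H} = (N10, 51) ✓
Every I value is associated with a single FH value, so I → FH holds.

Yes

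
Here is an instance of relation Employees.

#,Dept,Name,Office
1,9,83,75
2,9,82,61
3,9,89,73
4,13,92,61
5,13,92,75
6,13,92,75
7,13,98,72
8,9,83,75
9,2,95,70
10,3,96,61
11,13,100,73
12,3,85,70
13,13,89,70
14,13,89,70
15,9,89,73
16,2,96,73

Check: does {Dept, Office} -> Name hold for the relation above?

Yes

(Dept=9, Office=75): rows 1, 8 → Name = 83, 83 ✓
(Dept=9, Office=61): row 2 → Name = 82 ✓
(Dept=9, Office=73): rows 3, 15 → Name = 89, 89 ✓
(Dept=13, Office=61): row 4 → Name = 92 ✓
(Dept=13, Office=75): rows 5, 6 → Name = 92, 92 ✓
(Dept=13, Office=72): row 7 → Name = 98 ✓
(Dept=2, Office=70): row 9 → Name = 95 ✓
(Dept=3, Office=61): row 10 → Name = 96 ✓
(Dept=13, Office=73): row 11 → Name = 100 ✓
(Dept=3, Office=70): row 12 → Name = 85 ✓
(Dept=13, Office=70): rows 13, 14 → Name = 89, 89 ✓
(Dept=2, Office=73): row 16 → Name = 96 ✓
Every {Dept, Office} value is associated with a single Name value, so {Dept, Office} -> Name holds.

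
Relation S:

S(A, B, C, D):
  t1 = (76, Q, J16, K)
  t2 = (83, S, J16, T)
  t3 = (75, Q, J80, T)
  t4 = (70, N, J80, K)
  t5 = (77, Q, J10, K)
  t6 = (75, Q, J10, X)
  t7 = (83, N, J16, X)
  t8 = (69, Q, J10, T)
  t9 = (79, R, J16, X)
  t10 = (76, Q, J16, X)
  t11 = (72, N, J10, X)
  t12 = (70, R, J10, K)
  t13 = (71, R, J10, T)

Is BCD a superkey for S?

Yes

All 13 rows have distinct BCD values, so BCD → (all attributes) holds and BCD is a superkey.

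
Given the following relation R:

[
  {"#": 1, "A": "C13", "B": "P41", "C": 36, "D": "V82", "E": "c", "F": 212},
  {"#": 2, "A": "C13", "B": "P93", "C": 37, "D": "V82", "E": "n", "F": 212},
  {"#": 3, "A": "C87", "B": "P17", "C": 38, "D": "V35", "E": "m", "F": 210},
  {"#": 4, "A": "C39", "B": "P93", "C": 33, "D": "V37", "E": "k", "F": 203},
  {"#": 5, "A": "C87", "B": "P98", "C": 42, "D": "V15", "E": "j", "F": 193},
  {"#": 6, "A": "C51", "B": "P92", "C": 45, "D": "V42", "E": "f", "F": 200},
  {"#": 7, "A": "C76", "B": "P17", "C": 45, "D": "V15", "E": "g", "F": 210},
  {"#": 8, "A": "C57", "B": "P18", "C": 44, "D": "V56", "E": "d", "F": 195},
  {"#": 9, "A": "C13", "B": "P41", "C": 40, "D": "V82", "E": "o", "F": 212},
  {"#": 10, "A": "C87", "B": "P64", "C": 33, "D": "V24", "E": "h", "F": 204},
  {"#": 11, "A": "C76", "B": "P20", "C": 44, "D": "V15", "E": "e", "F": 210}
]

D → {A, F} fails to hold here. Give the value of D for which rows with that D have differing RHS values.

D=V82: rows 1, 2, 9 → {A,F} = (C13, 212), (C13, 212), (C13, 212) ✓
D=V35: row 3 → {A,F} = (C87, 210) ✓
D=V37: row 4 → {A,F} = (C39, 203) ✓
D=V15: rows 5, 7, 11 → {A,F} takes values {(C87, 193), (C76, 210)} — violation
D=V42: row 6 → {A,F} = (C51, 200) ✓
D=V56: row 8 → {A,F} = (C57, 195) ✓
D=V24: row 10 → {A,F} = (C87, 204) ✓
The only D value with inconsistent RHS is D=V15.

V15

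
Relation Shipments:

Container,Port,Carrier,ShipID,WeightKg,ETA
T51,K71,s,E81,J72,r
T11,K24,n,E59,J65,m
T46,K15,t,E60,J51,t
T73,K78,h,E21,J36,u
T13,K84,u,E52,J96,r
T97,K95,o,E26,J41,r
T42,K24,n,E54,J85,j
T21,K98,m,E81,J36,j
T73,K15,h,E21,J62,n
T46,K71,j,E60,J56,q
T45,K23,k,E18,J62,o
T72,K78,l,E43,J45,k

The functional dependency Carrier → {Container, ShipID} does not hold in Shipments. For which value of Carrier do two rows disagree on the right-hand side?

Carrier=s: 1 row → {Container,ShipID} = (T51, E81) ✓
Carrier=n: 2 rows → {Container,ShipID} takes values {(T11, E59), (T42, E54)} — violation
Carrier=t: 1 row → {Container,ShipID} = (T46, E60) ✓
Carrier=h: 2 rows → {Container,ShipID} = (T73, E21), (T73, E21) ✓
Carrier=u: 1 row → {Container,ShipID} = (T13, E52) ✓
Carrier=o: 1 row → {Container,ShipID} = (T97, E26) ✓
Carrier=m: 1 row → {Container,ShipID} = (T21, E81) ✓
Carrier=j: 1 row → {Container,ShipID} = (T46, E60) ✓
Carrier=k: 1 row → {Container,ShipID} = (T45, E18) ✓
Carrier=l: 1 row → {Container,ShipID} = (T72, E43) ✓
The only Carrier value with inconsistent RHS is Carrier=n.

n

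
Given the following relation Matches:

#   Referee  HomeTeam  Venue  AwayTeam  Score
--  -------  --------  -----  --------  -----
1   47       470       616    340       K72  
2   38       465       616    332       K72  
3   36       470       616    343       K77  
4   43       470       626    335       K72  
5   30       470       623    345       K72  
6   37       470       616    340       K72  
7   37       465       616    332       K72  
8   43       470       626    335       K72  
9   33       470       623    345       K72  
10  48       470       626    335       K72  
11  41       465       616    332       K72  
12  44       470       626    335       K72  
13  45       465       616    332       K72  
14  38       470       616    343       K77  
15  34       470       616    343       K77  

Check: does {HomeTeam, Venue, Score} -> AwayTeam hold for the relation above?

(HomeTeam=470, Venue=616, Score=K72): rows 1, 6 → AwayTeam = 340, 340 ✓
(HomeTeam=465, Venue=616, Score=K72): rows 2, 7, 11, 13 → AwayTeam = 332, 332, 332, 332 ✓
(HomeTeam=470, Venue=616, Score=K77): rows 3, 14, 15 → AwayTeam = 343, 343, 343 ✓
(HomeTeam=470, Venue=626, Score=K72): rows 4, 8, 10, 12 → AwayTeam = 335, 335, 335, 335 ✓
(HomeTeam=470, Venue=623, Score=K72): rows 5, 9 → AwayTeam = 345, 345 ✓
Every {HomeTeam, Venue, Score} value is associated with a single AwayTeam value, so {HomeTeam, Venue, Score} -> AwayTeam holds.

Yes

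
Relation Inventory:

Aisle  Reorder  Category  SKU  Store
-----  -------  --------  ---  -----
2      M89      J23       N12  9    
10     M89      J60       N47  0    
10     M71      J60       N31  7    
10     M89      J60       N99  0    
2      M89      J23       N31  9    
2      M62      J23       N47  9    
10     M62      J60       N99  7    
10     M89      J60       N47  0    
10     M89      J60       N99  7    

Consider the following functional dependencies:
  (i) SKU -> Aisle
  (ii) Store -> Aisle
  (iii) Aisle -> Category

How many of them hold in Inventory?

2

(i) SKU -> Aisle: SKU=N47: 3 rows → Aisle takes values {10, 2} — violation; SKU=N31: 2 rows → Aisle takes values {10, 2} — violation — fails.
(ii) Store -> Aisle: every LHS value maps to a single RHS value — holds.
(iii) Aisle -> Category: every LHS value maps to a single RHS value — holds.
2 of the 3 dependencies hold.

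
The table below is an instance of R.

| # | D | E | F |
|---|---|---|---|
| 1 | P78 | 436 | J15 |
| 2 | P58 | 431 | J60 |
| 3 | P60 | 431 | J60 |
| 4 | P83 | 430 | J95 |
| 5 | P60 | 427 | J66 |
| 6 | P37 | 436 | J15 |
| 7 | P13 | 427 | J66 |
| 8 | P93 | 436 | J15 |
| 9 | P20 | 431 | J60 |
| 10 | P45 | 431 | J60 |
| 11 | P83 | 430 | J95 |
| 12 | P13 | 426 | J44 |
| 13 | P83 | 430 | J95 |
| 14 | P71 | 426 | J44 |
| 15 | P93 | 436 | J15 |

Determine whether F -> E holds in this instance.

F=J15: rows 1, 6, 8, 15 → E = 436, 436, 436, 436 ✓
F=J60: rows 2, 3, 9, 10 → E = 431, 431, 431, 431 ✓
F=J95: rows 4, 11, 13 → E = 430, 430, 430 ✓
F=J66: rows 5, 7 → E = 427, 427 ✓
F=J44: rows 12, 14 → E = 426, 426 ✓
Every F value is associated with a single E value, so F -> E holds.

Yes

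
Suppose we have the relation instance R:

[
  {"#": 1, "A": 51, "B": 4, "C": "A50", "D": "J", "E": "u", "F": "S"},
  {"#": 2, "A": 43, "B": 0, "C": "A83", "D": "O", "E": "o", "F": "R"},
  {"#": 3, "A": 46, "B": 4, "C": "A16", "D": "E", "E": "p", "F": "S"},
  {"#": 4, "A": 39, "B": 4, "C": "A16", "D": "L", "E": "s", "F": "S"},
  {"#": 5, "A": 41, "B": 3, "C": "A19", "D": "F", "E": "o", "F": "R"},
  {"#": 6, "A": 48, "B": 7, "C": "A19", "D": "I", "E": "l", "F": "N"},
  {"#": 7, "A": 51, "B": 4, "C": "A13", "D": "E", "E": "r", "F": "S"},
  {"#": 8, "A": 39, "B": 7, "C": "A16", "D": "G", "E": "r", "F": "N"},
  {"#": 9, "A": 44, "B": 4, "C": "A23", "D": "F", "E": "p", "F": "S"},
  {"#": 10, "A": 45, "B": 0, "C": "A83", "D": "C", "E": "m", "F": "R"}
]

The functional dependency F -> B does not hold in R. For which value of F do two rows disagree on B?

F=S: rows 1, 3, 4, 7, 9 → B = 4, 4, 4, 4, 4 ✓
F=R: rows 2, 5, 10 → B takes values {0, 3} — violation
F=N: rows 6, 8 → B = 7, 7 ✓
The only F value with inconsistent B is F=R.

R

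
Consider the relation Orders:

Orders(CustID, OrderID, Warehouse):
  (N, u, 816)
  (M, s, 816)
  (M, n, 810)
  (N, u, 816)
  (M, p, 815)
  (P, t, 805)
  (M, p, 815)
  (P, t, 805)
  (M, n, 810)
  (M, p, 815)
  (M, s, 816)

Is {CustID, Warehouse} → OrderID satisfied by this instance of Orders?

(CustID=N, Warehouse=816): 2 rows → OrderID = u, u ✓
(CustID=M, Warehouse=816): 2 rows → OrderID = s, s ✓
(CustID=M, Warehouse=810): 2 rows → OrderID = n, n ✓
(CustID=M, Warehouse=815): 3 rows → OrderID = p, p, p ✓
(CustID=P, Warehouse=805): 2 rows → OrderID = t, t ✓
Every {CustID, Warehouse} value is associated with a single OrderID value, so {CustID, Warehouse} → OrderID holds.

Yes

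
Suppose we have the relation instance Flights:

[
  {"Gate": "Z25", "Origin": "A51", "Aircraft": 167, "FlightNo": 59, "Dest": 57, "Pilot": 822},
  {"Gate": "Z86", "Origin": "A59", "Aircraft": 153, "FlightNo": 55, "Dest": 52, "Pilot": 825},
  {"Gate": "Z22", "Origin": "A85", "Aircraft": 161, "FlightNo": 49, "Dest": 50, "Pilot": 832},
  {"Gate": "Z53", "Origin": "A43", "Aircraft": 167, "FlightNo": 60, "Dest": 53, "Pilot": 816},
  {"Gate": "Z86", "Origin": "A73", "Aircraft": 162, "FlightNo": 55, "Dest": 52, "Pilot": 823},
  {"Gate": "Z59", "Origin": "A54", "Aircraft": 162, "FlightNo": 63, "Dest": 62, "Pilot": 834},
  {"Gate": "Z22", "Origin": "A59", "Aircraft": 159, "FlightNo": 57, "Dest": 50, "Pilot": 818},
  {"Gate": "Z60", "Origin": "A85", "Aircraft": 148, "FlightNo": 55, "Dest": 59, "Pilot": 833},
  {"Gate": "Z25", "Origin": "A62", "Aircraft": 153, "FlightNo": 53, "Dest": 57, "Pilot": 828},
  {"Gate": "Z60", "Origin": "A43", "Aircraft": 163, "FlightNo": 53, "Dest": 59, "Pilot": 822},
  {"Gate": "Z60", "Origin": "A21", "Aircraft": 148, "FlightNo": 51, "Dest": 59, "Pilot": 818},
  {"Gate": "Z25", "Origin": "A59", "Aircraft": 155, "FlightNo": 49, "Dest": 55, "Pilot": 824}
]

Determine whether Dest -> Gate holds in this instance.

Yes

Dest=57: 2 rows → Gate = Z25, Z25 ✓
Dest=52: 2 rows → Gate = Z86, Z86 ✓
Dest=50: 2 rows → Gate = Z22, Z22 ✓
Dest=53: 1 row → Gate = Z53 ✓
Dest=62: 1 row → Gate = Z59 ✓
Dest=59: 3 rows → Gate = Z60, Z60, Z60 ✓
Dest=55: 1 row → Gate = Z25 ✓
Every Dest value is associated with a single Gate value, so Dest -> Gate holds.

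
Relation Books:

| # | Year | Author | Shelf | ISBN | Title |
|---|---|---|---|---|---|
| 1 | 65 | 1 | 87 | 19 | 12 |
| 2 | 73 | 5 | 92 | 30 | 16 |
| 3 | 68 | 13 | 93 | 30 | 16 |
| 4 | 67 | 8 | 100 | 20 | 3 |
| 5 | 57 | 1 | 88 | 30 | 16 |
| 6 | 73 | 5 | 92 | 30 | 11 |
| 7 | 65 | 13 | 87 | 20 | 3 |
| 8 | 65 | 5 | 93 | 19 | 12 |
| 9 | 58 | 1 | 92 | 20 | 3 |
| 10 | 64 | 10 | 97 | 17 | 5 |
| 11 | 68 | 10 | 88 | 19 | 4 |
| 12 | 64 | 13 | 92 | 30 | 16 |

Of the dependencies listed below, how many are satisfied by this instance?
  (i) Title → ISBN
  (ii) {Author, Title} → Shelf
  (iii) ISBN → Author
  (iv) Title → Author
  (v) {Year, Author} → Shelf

2

(i) Title → ISBN: every LHS value maps to a single RHS value — holds.
(ii) {Author, Title} → Shelf: (Author=13, Title=16): rows 3, 12 → Shelf takes values {93, 92} — violation — fails.
(iii) ISBN → Author: ISBN=19: rows 1, 8, 11 → Author takes values {1, 5, 10} — violation; ISBN=30: rows 2, 3, 5, 6, 12 → Author takes values {5, 13, 1} — violation; ISBN=20: rows 4, 7, 9 → Author takes values {8, 13, 1} — violation — fails.
(iv) Title → Author: Title=12: rows 1, 8 → Author takes values {1, 5} — violation; Title=16: rows 2, 3, 5, 12 → Author takes values {5, 13, 1} — violation; Title=3: rows 4, 7, 9 → Author takes values {8, 13, 1} — violation — fails.
(v) {Year, Author} → Shelf: every LHS value maps to a single RHS value — holds.
2 of the 5 dependencies hold.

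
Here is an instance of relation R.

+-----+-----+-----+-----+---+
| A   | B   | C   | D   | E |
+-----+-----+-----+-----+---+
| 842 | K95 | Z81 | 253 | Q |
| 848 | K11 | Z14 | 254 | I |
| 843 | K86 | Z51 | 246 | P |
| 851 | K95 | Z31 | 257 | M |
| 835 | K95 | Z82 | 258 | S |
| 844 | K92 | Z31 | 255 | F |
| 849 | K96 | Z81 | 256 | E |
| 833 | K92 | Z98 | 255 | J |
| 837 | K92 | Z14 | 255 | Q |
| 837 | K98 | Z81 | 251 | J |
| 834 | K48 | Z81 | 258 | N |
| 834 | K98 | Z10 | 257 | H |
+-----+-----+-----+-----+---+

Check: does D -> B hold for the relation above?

No

D=253: 1 row → B = K95 ✓
D=254: 1 row → B = K11 ✓
D=246: 1 row → B = K86 ✓
D=257: 2 rows → B takes values {K95, K98} — violation
D=258: 2 rows → B takes values {K95, K48} — violation
D=255: 3 rows → B = K92, K92, K92 ✓
D=256: 1 row → B = K96 ✓
D=251: 1 row → B = K98 ✓
Two rows agree on D but differ on B, so D -> B does not hold.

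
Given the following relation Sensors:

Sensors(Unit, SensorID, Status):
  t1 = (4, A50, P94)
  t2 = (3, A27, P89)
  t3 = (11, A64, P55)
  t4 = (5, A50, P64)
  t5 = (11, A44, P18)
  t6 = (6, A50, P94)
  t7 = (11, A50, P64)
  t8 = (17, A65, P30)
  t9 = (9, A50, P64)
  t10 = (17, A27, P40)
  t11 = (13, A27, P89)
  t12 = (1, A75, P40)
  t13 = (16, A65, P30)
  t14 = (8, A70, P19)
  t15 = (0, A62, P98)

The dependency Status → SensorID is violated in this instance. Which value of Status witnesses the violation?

Status=P94: rows 1, 6 → SensorID = A50, A50 ✓
Status=P89: rows 2, 11 → SensorID = A27, A27 ✓
Status=P55: row 3 → SensorID = A64 ✓
Status=P64: rows 4, 7, 9 → SensorID = A50, A50, A50 ✓
Status=P18: row 5 → SensorID = A44 ✓
Status=P30: rows 8, 13 → SensorID = A65, A65 ✓
Status=P40: rows 10, 12 → SensorID takes values {A27, A75} — violation
Status=P19: row 14 → SensorID = A70 ✓
Status=P98: row 15 → SensorID = A62 ✓
The only Status value with inconsistent SensorID is Status=P40.

P40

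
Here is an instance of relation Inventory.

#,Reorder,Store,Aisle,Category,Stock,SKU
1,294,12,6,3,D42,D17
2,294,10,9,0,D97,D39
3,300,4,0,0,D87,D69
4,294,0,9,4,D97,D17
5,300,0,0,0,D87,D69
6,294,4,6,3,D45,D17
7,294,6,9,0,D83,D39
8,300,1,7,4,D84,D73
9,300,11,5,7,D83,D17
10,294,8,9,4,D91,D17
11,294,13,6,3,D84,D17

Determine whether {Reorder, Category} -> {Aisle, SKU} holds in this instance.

(Reorder=294, Category=3): rows 1, 6, 11 → {Aisle,SKU} = (6, D17), (6, D17), (6, D17) ✓
(Reorder=294, Category=0): rows 2, 7 → {Aisle,SKU} = (9, D39), (9, D39) ✓
(Reorder=300, Category=0): rows 3, 5 → {Aisle,SKU} = (0, D69), (0, D69) ✓
(Reorder=294, Category=4): rows 4, 10 → {Aisle,SKU} = (9, D17), (9, D17) ✓
(Reorder=300, Category=4): row 8 → {Aisle,SKU} = (7, D73) ✓
(Reorder=300, Category=7): row 9 → {Aisle,SKU} = (5, D17) ✓
Every {Reorder, Category} value is associated with a single {Aisle, SKU} value, so {Reorder, Category} -> {Aisle, SKU} holds.

Yes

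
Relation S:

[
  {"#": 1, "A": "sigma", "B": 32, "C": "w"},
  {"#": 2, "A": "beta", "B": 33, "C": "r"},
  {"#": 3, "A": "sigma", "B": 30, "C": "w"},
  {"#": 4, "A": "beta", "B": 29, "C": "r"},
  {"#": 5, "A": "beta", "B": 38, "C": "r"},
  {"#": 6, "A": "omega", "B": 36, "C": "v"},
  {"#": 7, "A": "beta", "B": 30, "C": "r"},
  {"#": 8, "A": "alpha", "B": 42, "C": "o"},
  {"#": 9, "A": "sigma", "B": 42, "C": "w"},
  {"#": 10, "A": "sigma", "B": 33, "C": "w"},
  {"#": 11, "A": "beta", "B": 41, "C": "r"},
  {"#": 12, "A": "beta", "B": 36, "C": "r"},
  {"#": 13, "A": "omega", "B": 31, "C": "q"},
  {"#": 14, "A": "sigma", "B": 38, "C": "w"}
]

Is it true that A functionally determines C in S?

No

A=sigma: rows 1, 3, 9, 10, 14 → C = w, w, w, w, w ✓
A=beta: rows 2, 4, 5, 7, 11, 12 → C = r, r, r, r, r, r ✓
A=omega: rows 6, 13 → C takes values {v, q} — violation
A=alpha: row 8 → C = o ✓
Two rows agree on A but differ on C, so A → C does not hold.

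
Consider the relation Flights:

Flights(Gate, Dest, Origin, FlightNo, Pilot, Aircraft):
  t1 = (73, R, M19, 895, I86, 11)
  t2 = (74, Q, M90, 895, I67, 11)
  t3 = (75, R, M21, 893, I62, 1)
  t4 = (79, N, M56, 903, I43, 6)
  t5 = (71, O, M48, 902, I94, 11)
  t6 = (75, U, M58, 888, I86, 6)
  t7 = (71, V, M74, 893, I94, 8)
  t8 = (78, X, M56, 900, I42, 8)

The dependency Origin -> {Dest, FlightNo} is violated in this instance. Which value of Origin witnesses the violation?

Origin=M19: row 1 → {Dest,FlightNo} = (R, 895) ✓
Origin=M90: row 2 → {Dest,FlightNo} = (Q, 895) ✓
Origin=M21: row 3 → {Dest,FlightNo} = (R, 893) ✓
Origin=M56: rows 4, 8 → {Dest,FlightNo} takes values {(N, 903), (X, 900)} — violation
Origin=M48: row 5 → {Dest,FlightNo} = (O, 902) ✓
Origin=M58: row 6 → {Dest,FlightNo} = (U, 888) ✓
Origin=M74: row 7 → {Dest,FlightNo} = (V, 893) ✓
The only Origin value with inconsistent RHS is Origin=M56.

M56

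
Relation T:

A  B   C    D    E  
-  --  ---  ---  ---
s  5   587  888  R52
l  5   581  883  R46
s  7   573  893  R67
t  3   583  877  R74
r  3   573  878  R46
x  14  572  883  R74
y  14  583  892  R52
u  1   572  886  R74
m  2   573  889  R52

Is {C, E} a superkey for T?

No

Two distinct rows share (C=572, E=R74), so {C, E} does not determine every attribute — not a superkey.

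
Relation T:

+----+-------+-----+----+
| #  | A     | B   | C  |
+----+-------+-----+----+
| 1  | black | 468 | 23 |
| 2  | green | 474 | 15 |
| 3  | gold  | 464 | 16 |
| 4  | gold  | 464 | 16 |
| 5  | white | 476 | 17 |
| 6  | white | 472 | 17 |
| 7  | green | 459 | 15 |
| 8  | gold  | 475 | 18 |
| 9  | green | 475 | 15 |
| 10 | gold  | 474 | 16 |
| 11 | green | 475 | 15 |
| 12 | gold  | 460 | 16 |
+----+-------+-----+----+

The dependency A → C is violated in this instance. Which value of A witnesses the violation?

gold

A=black: row 1 → C = 23 ✓
A=green: rows 2, 7, 9, 11 → C = 15, 15, 15, 15 ✓
A=gold: rows 3, 4, 8, 10, 12 → C takes values {16, 18} — violation
A=white: rows 5, 6 → C = 17, 17 ✓
The only A value with inconsistent C is A=gold.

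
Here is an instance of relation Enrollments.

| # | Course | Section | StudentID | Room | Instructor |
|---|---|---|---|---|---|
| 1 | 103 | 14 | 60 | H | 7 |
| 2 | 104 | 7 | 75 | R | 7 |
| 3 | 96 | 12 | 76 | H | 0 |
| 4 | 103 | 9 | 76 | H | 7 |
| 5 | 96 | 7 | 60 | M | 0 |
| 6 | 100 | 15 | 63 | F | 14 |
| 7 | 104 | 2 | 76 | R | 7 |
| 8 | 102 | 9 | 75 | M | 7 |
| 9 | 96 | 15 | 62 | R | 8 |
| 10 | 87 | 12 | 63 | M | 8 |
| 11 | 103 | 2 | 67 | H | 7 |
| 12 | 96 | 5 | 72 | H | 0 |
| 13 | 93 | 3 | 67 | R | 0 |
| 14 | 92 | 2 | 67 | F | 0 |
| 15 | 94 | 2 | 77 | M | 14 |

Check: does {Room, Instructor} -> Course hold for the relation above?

(Room=H, Instructor=7): rows 1, 4, 11 → Course = 103, 103, 103 ✓
(Room=R, Instructor=7): rows 2, 7 → Course = 104, 104 ✓
(Room=H, Instructor=0): rows 3, 12 → Course = 96, 96 ✓
(Room=M, Instructor=0): row 5 → Course = 96 ✓
(Room=F, Instructor=14): row 6 → Course = 100 ✓
(Room=M, Instructor=7): row 8 → Course = 102 ✓
(Room=R, Instructor=8): row 9 → Course = 96 ✓
(Room=M, Instructor=8): row 10 → Course = 87 ✓
(Room=R, Instructor=0): row 13 → Course = 93 ✓
(Room=F, Instructor=0): row 14 → Course = 92 ✓
(Room=M, Instructor=14): row 15 → Course = 94 ✓
Every {Room, Instructor} value is associated with a single Course value, so {Room, Instructor} -> Course holds.

Yes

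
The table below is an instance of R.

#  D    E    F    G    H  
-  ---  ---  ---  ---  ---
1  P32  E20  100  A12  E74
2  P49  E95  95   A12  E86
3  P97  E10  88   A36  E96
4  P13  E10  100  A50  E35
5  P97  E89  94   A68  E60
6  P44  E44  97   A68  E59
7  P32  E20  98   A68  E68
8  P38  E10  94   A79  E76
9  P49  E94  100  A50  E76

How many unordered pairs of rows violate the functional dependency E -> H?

4

E=E20: violating pairs (1,7) — 1 pair.
E=E10: violating pairs (3,4), (3,8), (4,8) — 3 pairs.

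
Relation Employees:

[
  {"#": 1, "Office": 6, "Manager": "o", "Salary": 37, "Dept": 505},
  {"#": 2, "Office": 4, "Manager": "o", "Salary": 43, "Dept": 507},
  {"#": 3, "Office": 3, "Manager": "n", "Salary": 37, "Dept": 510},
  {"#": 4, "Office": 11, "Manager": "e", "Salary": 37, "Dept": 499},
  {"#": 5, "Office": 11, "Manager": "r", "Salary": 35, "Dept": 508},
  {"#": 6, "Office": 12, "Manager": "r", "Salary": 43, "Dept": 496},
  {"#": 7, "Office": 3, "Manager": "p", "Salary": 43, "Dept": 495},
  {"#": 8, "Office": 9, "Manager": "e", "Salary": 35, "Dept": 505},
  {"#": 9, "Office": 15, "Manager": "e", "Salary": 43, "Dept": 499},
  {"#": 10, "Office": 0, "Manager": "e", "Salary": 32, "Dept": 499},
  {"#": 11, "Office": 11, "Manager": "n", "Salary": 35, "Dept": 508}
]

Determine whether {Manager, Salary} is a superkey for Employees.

All 11 rows have distinct {Manager, Salary} values, so {Manager, Salary} → (all attributes) holds and {Manager, Salary} is a superkey.

Yes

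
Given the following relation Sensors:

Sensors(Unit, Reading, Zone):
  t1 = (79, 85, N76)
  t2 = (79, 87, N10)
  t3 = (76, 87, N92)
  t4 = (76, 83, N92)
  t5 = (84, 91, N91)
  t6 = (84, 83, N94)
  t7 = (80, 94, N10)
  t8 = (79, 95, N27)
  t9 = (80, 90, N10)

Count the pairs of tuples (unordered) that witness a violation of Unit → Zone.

Unit=79: violating pairs (1,2), (1,8), (2,8) — 3 pairs.
Unit=76: all 2 rows agree on Zone — 0 pairs.
Unit=84: violating pairs (5,6) — 1 pair.
Unit=80: all 2 rows agree on Zone — 0 pairs.

4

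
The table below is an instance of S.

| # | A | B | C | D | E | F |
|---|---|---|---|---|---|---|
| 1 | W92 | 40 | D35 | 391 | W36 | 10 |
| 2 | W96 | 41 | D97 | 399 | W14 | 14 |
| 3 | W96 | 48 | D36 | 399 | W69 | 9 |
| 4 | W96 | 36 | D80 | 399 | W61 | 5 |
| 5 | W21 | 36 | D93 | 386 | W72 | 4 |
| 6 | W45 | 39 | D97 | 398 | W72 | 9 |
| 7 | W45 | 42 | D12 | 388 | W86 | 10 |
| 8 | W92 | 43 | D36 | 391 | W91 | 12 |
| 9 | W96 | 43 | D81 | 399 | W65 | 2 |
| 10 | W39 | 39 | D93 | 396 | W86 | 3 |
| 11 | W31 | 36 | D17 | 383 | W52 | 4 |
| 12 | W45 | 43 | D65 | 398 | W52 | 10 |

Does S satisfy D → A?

D=391: rows 1, 8 → A = W92, W92 ✓
D=399: rows 2, 3, 4, 9 → A = W96, W96, W96, W96 ✓
D=386: row 5 → A = W21 ✓
D=398: rows 6, 12 → A = W45, W45 ✓
D=388: row 7 → A = W45 ✓
D=396: row 10 → A = W39 ✓
D=383: row 11 → A = W31 ✓
Every D value is associated with a single A value, so D → A holds.

Yes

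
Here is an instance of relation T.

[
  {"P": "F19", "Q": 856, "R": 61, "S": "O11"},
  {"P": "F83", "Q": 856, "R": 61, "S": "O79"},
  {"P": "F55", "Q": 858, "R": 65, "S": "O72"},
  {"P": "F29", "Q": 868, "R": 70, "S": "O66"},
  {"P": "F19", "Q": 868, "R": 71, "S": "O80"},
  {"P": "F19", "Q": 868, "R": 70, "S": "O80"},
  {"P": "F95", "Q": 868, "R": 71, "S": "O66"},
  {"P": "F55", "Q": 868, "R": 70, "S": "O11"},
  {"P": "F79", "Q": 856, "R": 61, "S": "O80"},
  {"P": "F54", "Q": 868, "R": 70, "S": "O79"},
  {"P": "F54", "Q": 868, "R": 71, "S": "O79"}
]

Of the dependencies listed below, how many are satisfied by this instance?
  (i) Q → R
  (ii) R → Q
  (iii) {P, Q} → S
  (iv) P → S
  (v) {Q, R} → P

2

(i) Q → R: Q=868: 7 rows → R takes values {70, 71} — violation — fails.
(ii) R → Q: every LHS value maps to a single RHS value — holds.
(iii) {P, Q} → S: every LHS value maps to a single RHS value — holds.
(iv) P → S: P=F19: 3 rows → S takes values {O11, O80} — violation; P=F55: 2 rows → S takes values {O72, O11} — violation — fails.
(v) {Q, R} → P: (Q=856, R=61): 3 rows → P takes values {F19, F83, F79} — violation; (Q=868, R=70): 4 rows → P takes values {F29, F19, F55, F54} — violation; (Q=868, R=71): 3 rows → P takes values {F19, F95, F54} — violation — fails.
2 of the 5 dependencies hold.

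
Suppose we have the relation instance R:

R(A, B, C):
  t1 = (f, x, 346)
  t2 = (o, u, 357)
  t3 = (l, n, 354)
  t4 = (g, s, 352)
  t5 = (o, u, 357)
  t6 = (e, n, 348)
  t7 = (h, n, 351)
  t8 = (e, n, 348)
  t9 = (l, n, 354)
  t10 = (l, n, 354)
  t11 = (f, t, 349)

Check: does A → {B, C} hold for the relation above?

A=f: rows 1, 11 → {B,C} takes values {(x, 346), (t, 349)} — violation
A=o: rows 2, 5 → {B,C} = (u, 357), (u, 357) ✓
A=l: rows 3, 9, 10 → {B,C} = (n, 354), (n, 354), (n, 354) ✓
A=g: row 4 → {B,C} = (s, 352) ✓
A=e: rows 6, 8 → {B,C} = (n, 348), (n, 348) ✓
A=h: row 7 → {B,C} = (n, 351) ✓
Two rows agree on A but differ on {B, C}, so A → {B, C} does not hold.

No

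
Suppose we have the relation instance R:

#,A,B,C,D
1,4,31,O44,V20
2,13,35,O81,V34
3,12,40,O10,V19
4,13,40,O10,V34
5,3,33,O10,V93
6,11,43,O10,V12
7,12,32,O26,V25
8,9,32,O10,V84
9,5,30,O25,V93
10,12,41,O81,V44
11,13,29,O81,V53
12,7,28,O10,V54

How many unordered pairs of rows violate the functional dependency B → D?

2

B=40: violating pairs (3,4) — 1 pair.
B=32: violating pairs (7,8) — 1 pair.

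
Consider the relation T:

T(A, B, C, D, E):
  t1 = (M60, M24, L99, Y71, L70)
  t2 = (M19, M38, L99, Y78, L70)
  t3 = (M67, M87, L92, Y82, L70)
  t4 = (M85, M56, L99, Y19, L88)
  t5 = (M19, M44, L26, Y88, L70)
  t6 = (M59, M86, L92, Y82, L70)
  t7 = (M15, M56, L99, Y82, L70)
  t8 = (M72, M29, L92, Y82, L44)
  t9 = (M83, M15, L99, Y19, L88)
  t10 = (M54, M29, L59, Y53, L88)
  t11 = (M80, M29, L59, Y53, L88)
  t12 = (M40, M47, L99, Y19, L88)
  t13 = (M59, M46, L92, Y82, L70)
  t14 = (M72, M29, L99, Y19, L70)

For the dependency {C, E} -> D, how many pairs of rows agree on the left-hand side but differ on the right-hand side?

(C=L99, E=L70): violating pairs (1,2), (1,7), (1,14), (2,7), (2,14), (7,14) — 6 pairs.
(C=L92, E=L70): all 3 rows agree on D — 0 pairs.
(C=L99, E=L88): all 3 rows agree on D — 0 pairs.
(C=L59, E=L88): all 2 rows agree on D — 0 pairs.

6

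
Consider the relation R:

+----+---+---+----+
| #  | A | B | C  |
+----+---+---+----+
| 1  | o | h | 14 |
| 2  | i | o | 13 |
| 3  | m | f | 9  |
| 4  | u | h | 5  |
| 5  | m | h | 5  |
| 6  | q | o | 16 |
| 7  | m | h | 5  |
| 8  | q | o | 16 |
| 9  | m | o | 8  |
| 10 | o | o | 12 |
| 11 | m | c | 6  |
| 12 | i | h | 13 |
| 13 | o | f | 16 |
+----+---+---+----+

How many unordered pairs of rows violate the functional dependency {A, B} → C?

0

(A=m, B=h): all 2 rows agree on C — 0 pairs.
(A=q, B=o): all 2 rows agree on C — 0 pairs.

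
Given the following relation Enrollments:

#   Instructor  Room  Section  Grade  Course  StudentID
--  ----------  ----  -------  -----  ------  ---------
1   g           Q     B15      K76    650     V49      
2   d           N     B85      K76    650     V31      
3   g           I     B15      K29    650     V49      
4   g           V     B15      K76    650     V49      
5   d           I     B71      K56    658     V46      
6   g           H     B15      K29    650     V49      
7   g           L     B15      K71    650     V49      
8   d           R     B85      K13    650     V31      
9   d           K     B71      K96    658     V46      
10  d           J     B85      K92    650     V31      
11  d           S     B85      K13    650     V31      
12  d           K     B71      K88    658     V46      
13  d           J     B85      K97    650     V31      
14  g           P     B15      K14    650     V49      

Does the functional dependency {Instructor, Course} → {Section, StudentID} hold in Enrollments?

Yes

(Instructor=g, Course=650): rows 1, 3, 4, 6, 7, 14 → {Section,StudentID} = (B15, V49), (B15, V49), (B15, V49), (B15, V49), (B15, V49), (B15, V49) ✓
(Instructor=d, Course=650): rows 2, 8, 10, 11, 13 → {Section,StudentID} = (B85, V31), (B85, V31), (B85, V31), (B85, V31), (B85, V31) ✓
(Instructor=d, Course=658): rows 5, 9, 12 → {Section,StudentID} = (B71, V46), (B71, V46), (B71, V46) ✓
Every {Instructor, Course} value is associated with a single {Section, StudentID} value, so {Instructor, Course} → {Section, StudentID} holds.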